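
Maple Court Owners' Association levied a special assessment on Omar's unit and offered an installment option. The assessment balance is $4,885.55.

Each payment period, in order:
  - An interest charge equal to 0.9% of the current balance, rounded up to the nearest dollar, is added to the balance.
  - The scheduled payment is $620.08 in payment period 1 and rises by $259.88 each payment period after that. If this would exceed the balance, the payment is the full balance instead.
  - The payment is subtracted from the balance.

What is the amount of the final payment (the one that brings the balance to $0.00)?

$991.95

Payment period 1: opening $4,885.55; interest $44.00 → $4,929.55; payment $620.08; balance $4,309.47
Payment period 2: opening $4,309.47; interest $39.00 → $4,348.47; payment $879.96; balance $3,468.51
Payment period 3: opening $3,468.51; interest $32.00 → $3,500.51; payment $1,139.84; balance $2,360.67
Payment period 4: opening $2,360.67; interest $22.00 → $2,382.67; payment $1,399.72; balance $982.95
Payment period 5: opening $982.95; interest $9.00 → $991.95; payment $991.95; balance $0.00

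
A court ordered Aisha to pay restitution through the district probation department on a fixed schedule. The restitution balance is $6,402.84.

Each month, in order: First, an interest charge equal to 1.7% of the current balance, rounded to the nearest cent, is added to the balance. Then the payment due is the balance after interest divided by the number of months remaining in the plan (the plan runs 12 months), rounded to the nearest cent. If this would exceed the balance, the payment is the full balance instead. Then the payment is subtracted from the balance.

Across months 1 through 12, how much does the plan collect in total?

# | Opening | Interest | Payment | End bal
1 | $6,402.84 | $108.85 | $542.64 | $5,969.05
2 | $5,969.05 | $101.47 | $551.87 | $5,518.65
3 | $5,518.65 | $93.82 | $561.25 | $5,051.22
4 | $5,051.22 | $85.87 | $570.79 | $4,566.30
5 | $4,566.30 | $77.63 | $580.49 | $4,063.44
6 | $4,063.44 | $69.08 | $590.36 | $3,542.16
7 | $3,542.16 | $60.22 | $600.40 | $3,001.98
8 | $3,001.98 | $51.03 | $610.60 | $2,442.41
9 | $2,442.41 | $41.52 | $620.98 | $1,862.95
10 | $1,862.95 | $31.67 | $631.54 | $1,263.08
11 | $1,263.08 | $21.47 | $642.28 | $642.27
12 | $642.27 | $10.92 | $653.19 | $0.00
Total paid: $7,156.39

$7,156.39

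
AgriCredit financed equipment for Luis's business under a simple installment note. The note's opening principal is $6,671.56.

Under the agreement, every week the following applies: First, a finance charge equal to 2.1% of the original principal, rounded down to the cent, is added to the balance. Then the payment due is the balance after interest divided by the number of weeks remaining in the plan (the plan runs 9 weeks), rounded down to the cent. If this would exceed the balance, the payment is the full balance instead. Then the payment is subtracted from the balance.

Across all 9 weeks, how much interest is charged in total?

$1,260.90

Week 1: opening $6,671.56; interest $140.10 → $6,811.66; payment $756.85; balance $6,054.81
Week 2: opening $6,054.81; interest $140.10 → $6,194.91; payment $774.36; balance $5,420.55
Week 3: opening $5,420.55; interest $140.10 → $5,560.65; payment $794.37; balance $4,766.28
Week 4: opening $4,766.28; interest $140.10 → $4,906.38; payment $817.73; balance $4,088.65
Week 5: opening $4,088.65; interest $140.10 → $4,228.75; payment $845.75; balance $3,383.00
Week 6: opening $3,383.00; interest $140.10 → $3,523.10; payment $880.77; balance $2,642.33
Week 7: opening $2,642.33; interest $140.10 → $2,782.43; payment $927.47; balance $1,854.96
Week 8: opening $1,854.96; interest $140.10 → $1,995.06; payment $997.53; balance $997.53
Week 9: opening $997.53; interest $140.10 → $1,137.63; payment $1,137.63; balance $0.00
Total interest: $140.10 + $140.10 + $140.10 + $140.10 + $140.10 + $140.10 + $140.10 + $140.10 + $140.10 = $1,260.90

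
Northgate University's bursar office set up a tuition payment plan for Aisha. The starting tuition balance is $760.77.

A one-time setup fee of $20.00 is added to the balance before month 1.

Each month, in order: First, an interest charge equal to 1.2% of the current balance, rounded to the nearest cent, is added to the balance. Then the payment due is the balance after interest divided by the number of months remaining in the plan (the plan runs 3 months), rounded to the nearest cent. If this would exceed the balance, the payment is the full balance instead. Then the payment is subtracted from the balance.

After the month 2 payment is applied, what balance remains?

$266.54

# | Opening | Interest | Payment | End bal
1 | $780.77 | $9.37 | $263.38 | $526.76
2 | $526.76 | $6.32 | $266.54 | $266.54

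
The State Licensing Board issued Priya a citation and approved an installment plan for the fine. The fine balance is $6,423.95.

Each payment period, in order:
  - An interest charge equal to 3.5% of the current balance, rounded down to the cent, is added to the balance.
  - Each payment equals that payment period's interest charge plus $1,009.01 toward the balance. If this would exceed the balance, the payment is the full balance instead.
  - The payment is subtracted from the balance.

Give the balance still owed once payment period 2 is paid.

$4,405.93

Payment period 1: opening $6,423.95; interest $224.83 → $6,648.78; payment $1,233.84; balance $5,414.94
Payment period 2: opening $5,414.94; interest $189.52 → $5,604.46; payment $1,198.53; balance $4,405.93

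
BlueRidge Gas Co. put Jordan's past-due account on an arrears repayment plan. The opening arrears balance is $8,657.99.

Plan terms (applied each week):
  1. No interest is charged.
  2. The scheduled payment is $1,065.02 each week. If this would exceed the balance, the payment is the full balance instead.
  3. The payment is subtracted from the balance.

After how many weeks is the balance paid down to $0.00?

Week 1: $8,657.99 − $1,065.02 → $7,592.97
Week 2: $7,592.97 − $1,065.02 → $6,527.95
Week 3: $6,527.95 − $1,065.02 → $5,462.93
Week 4: $5,462.93 − $1,065.02 → $4,397.91
Week 5: $4,397.91 − $1,065.02 → $3,332.89
Week 6: $3,332.89 − $1,065.02 → $2,267.87
Week 7: $2,267.87 − $1,065.02 → $1,202.85
Week 8: $1,202.85 − $1,065.02 → $137.83
Week 9: $137.83 − $137.83 → $0.00
Balance reaches $0.00 in week 9.

9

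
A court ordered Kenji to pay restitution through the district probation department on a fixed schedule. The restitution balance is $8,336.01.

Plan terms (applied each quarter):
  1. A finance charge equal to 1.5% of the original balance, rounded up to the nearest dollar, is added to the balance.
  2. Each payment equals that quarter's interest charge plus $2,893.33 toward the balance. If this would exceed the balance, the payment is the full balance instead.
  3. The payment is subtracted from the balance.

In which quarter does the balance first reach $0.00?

3

Quarter 1: opening $8,336.01; interest $126.00 → $8,462.01; payment $3,019.33; balance $5,442.68
Quarter 2: opening $5,442.68; interest $126.00 → $5,568.68; payment $3,019.33; balance $2,549.35
Quarter 3: opening $2,549.35; interest $126.00 → $2,675.35; payment $2,675.35; balance $0.00
Balance reaches $0.00 in quarter 3.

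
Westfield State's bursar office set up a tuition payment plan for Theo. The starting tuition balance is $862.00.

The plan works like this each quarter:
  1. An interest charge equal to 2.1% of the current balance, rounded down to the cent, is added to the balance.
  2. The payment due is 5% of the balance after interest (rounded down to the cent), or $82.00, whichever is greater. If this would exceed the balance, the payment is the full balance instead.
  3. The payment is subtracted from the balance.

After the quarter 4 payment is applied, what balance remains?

$598.24

Quarter 1: $862.00 +$18.10 interest = $880.10; pay $82.00 → $798.10
Quarter 2: $798.10 +$16.76 interest = $814.86; pay $82.00 → $732.86
Quarter 3: $732.86 +$15.39 interest = $748.25; pay $82.00 → $666.25
Quarter 4: $666.25 +$13.99 interest = $680.24; pay $82.00 → $598.24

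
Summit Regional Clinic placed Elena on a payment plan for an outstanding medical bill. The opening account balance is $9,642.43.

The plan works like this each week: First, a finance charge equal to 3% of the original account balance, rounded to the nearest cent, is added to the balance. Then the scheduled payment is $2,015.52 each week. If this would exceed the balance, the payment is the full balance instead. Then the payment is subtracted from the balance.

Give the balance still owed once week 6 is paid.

$0.00

# | Opening | Interest | Payment | End bal
1 | $9,642.43 | $289.27 | $2,015.52 | $7,916.18
2 | $7,916.18 | $289.27 | $2,015.52 | $6,189.93
3 | $6,189.93 | $289.27 | $2,015.52 | $4,463.68
4 | $4,463.68 | $289.27 | $2,015.52 | $2,737.43
5 | $2,737.43 | $289.27 | $2,015.52 | $1,011.18
6 | $1,011.18 | $289.27 | $1,300.45 | $0.00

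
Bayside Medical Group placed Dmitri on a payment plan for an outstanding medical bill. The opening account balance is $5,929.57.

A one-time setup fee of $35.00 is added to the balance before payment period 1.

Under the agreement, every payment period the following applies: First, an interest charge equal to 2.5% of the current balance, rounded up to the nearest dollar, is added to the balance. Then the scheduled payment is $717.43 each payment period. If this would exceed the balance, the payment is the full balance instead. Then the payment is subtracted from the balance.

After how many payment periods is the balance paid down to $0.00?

10

Payment period 1: $5,964.57 +$150.00 interest = $6,114.57; pay $717.43 → $5,397.14
Payment period 2: $5,397.14 +$135.00 interest = $5,532.14; pay $717.43 → $4,814.71
Payment period 3: $4,814.71 +$121.00 interest = $4,935.71; pay $717.43 → $4,218.28
Payment period 4: $4,218.28 +$106.00 interest = $4,324.28; pay $717.43 → $3,606.85
Payment period 5: $3,606.85 +$91.00 interest = $3,697.85; pay $717.43 → $2,980.42
Payment period 6: $2,980.42 +$75.00 interest = $3,055.42; pay $717.43 → $2,337.99
Payment period 7: $2,337.99 +$59.00 interest = $2,396.99; pay $717.43 → $1,679.56
Payment period 8: $1,679.56 +$42.00 interest = $1,721.56; pay $717.43 → $1,004.13
Payment period 9: $1,004.13 +$26.00 interest = $1,030.13; pay $717.43 → $312.70
Payment period 10: $312.70 +$8.00 interest = $320.70; pay $320.70 → $0.00
Balance reaches $0.00 in payment period 10.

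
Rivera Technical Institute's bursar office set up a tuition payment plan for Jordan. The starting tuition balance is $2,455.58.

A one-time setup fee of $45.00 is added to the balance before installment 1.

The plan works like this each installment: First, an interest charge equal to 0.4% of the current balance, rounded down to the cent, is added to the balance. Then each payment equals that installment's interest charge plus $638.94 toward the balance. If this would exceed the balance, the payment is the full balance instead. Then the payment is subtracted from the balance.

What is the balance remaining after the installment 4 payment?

$0.00

Installment 1: opening $2,500.58; interest $10.00 → $2,510.58; payment $648.94; balance $1,861.64
Installment 2: opening $1,861.64; interest $7.44 → $1,869.08; payment $646.38; balance $1,222.70
Installment 3: opening $1,222.70; interest $4.89 → $1,227.59; payment $643.83; balance $583.76
Installment 4: opening $583.76; interest $2.33 → $586.09; payment $586.09; balance $0.00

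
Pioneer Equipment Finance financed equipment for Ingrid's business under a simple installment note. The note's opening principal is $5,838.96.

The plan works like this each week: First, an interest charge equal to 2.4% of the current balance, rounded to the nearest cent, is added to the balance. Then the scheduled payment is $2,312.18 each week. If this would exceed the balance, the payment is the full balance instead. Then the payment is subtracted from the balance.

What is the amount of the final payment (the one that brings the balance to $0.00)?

Week 1: $5,838.96 +$140.14 interest = $5,979.10; pay $2,312.18 → $3,666.92
Week 2: $3,666.92 +$88.01 interest = $3,754.93; pay $2,312.18 → $1,442.75
Week 3: $1,442.75 +$34.63 interest = $1,477.38; pay $1,477.38 → $0.00

$1,477.38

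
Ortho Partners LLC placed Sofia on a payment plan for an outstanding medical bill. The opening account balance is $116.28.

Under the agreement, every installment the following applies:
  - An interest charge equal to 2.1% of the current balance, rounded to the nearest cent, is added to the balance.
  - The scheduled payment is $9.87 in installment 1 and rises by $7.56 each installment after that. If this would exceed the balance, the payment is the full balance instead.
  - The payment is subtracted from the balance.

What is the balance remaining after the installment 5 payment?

Installment 1: $116.28 +$2.44 interest = $118.72; pay $9.87 → $108.85
Installment 2: $108.85 +$2.29 interest = $111.14; pay $17.43 → $93.71
Installment 3: $93.71 +$1.97 interest = $95.68; pay $24.99 → $70.69
Installment 4: $70.69 +$1.48 interest = $72.17; pay $32.55 → $39.62
Installment 5: $39.62 +$0.83 interest = $40.45; pay $40.11 → $0.34

$0.34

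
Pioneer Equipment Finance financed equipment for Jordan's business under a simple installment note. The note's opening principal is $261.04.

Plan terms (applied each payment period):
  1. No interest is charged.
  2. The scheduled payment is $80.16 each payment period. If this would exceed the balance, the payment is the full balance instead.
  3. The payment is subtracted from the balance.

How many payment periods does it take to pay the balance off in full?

4

# | Opening | Payment | End bal
1 | $261.04 | $80.16 | $180.88
2 | $180.88 | $80.16 | $100.72
3 | $100.72 | $80.16 | $20.56
4 | $20.56 | $20.56 | $0.00
Balance reaches $0.00 in payment period 4.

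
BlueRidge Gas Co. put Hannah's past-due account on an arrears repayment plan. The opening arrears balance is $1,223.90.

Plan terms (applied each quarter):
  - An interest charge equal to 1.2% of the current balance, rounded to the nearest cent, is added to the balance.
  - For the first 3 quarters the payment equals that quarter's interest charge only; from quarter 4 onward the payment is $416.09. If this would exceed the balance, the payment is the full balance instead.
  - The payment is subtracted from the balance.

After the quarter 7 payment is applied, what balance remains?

$0.00

Quarter 1: opening $1,223.90; interest $14.69 → $1,238.59; payment $14.69; balance $1,223.90
Quarter 2: opening $1,223.90; interest $14.69 → $1,238.59; payment $14.69; balance $1,223.90
Quarter 3: opening $1,223.90; interest $14.69 → $1,238.59; payment $14.69; balance $1,223.90
Quarter 4: opening $1,223.90; interest $14.69 → $1,238.59; payment $416.09; balance $822.50
Quarter 5: opening $822.50; interest $9.87 → $832.37; payment $416.09; balance $416.28
Quarter 6: opening $416.28; interest $5.00 → $421.28; payment $416.09; balance $5.19
Quarter 7: opening $5.19; interest $0.06 → $5.25; payment $5.25; balance $0.00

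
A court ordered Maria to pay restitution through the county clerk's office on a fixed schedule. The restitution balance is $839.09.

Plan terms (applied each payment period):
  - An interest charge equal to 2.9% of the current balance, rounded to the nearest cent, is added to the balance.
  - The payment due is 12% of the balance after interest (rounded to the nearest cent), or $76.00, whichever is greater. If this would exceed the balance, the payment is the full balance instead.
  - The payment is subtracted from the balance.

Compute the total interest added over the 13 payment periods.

Payment period 1: opening $839.09; interest $24.33 → $863.42; payment $103.61; balance $759.81
Payment period 2: opening $759.81; interest $22.03 → $781.84; payment $93.82; balance $688.02
Payment period 3: opening $688.02; interest $19.95 → $707.97; payment $84.96; balance $623.01
Payment period 4: opening $623.01; interest $18.07 → $641.08; payment $76.93; balance $564.15
Payment period 5: opening $564.15; interest $16.36 → $580.51; payment $76.00; balance $504.51
Payment period 6: opening $504.51; interest $14.63 → $519.14; payment $76.00; balance $443.14
Payment period 7: opening $443.14; interest $12.85 → $455.99; payment $76.00; balance $379.99
Payment period 8: opening $379.99; interest $11.02 → $391.01; payment $76.00; balance $315.01
Payment period 9: opening $315.01; interest $9.14 → $324.15; payment $76.00; balance $248.15
Payment period 10: opening $248.15; interest $7.20 → $255.35; payment $76.00; balance $179.35
Payment period 11: opening $179.35; interest $5.20 → $184.55; payment $76.00; balance $108.55
Payment period 12: opening $108.55; interest $3.15 → $111.70; payment $76.00; balance $35.70
Payment period 13: opening $35.70; interest $1.04 → $36.74; payment $36.74; balance $0.00
Total interest: $24.33 + $22.03 + $19.95 + $18.07 + $16.36 + $14.63 + $12.85 + $11.02 + $9.14 + $7.20 + $5.20 + $3.15 + $1.04 = $164.97

$164.97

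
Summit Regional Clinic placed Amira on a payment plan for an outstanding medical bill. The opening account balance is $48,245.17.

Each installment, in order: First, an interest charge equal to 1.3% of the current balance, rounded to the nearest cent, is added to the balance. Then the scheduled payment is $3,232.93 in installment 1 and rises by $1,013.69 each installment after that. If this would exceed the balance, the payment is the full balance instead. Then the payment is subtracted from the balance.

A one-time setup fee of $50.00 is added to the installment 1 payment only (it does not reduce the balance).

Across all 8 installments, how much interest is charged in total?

$3,293.86

Installment 1: $48,245.17 +$627.19 interest = $48,872.36; pay $3,232.93 (+ $50.00 fee) → $45,639.43
Installment 2: $45,639.43 +$593.31 interest = $46,232.74; pay $4,246.62 → $41,986.12
Installment 3: $41,986.12 +$545.82 interest = $42,531.94; pay $5,260.31 → $37,271.63
Installment 4: $37,271.63 +$484.53 interest = $37,756.16; pay $6,274.00 → $31,482.16
Installment 5: $31,482.16 +$409.27 interest = $31,891.43; pay $7,287.69 → $24,603.74
Installment 6: $24,603.74 +$319.85 interest = $24,923.59; pay $8,301.38 → $16,622.21
Installment 7: $16,622.21 +$216.09 interest = $16,838.30; pay $9,315.07 → $7,523.23
Installment 8: $7,523.23 +$97.80 interest = $7,621.03; pay $7,621.03 → $0.00
Total interest: $627.19 + $593.31 + $545.82 + $484.53 + $409.27 + $319.85 + $216.09 + $97.80 = $3,293.86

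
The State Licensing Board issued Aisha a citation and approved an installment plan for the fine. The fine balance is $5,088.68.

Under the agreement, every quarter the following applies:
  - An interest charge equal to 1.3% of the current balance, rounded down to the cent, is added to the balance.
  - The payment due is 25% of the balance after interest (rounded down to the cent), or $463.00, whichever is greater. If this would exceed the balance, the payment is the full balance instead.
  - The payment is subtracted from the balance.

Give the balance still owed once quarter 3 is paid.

$2,231.61

# | Opening | Interest | Payment | End bal
1 | $5,088.68 | $66.15 | $1,288.70 | $3,866.13
2 | $3,866.13 | $50.25 | $979.09 | $2,937.29
3 | $2,937.29 | $38.18 | $743.86 | $2,231.61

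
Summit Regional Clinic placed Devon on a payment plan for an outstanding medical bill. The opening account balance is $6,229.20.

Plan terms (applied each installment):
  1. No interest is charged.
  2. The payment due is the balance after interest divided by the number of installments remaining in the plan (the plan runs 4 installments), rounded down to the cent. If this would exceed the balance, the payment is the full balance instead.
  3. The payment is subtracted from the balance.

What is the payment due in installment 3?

Installment 1: opening $6,229.20; payment $1,557.30; balance $4,671.90
Installment 2: opening $4,671.90; payment $1,557.30; balance $3,114.60
Installment 3: opening $3,114.60; payment $1,557.30; balance $1,557.30

$1,557.30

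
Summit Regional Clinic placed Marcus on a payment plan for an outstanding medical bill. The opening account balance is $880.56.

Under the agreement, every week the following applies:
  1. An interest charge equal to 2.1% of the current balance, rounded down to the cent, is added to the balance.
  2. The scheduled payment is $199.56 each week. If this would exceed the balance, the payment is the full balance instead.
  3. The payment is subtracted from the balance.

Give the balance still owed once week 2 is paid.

Week 1: opening $880.56; interest $18.49 → $899.05; payment $199.56; balance $699.49
Week 2: opening $699.49; interest $14.68 → $714.17; payment $199.56; balance $514.61

$514.61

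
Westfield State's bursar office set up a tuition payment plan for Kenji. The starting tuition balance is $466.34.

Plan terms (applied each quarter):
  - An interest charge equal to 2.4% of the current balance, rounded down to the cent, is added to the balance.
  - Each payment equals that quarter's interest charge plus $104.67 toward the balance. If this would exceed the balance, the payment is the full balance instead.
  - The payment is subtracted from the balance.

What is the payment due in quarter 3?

Quarter 1: opening $466.34; interest $11.19 → $477.53; payment $115.86; balance $361.67
Quarter 2: opening $361.67; interest $8.68 → $370.35; payment $113.35; balance $257.00
Quarter 3: opening $257.00; interest $6.16 → $263.16; payment $110.83; balance $152.33

$110.83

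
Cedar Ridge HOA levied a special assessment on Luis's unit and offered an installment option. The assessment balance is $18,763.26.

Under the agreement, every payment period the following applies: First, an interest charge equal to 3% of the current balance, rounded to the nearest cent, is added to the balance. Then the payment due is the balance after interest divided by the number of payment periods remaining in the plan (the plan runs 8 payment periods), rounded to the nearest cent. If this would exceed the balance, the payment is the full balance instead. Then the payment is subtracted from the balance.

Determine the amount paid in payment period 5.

$2,718.97

Payment period 1: $18,763.26 +$562.90 interest = $19,326.16; pay $2,415.77 → $16,910.39
Payment period 2: $16,910.39 +$507.31 interest = $17,417.70; pay $2,488.24 → $14,929.46
Payment period 3: $14,929.46 +$447.88 interest = $15,377.34; pay $2,562.89 → $12,814.45
Payment period 4: $12,814.45 +$384.43 interest = $13,198.88; pay $2,639.78 → $10,559.10
Payment period 5: $10,559.10 +$316.77 interest = $10,875.87; pay $2,718.97 → $8,156.90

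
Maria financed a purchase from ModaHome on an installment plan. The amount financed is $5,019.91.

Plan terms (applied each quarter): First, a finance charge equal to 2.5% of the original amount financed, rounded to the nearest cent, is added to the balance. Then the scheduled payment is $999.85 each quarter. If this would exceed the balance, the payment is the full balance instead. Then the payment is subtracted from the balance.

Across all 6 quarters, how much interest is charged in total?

Quarter 1: opening $5,019.91; interest $125.50 → $5,145.41; payment $999.85; balance $4,145.56
Quarter 2: opening $4,145.56; interest $125.50 → $4,271.06; payment $999.85; balance $3,271.21
Quarter 3: opening $3,271.21; interest $125.50 → $3,396.71; payment $999.85; balance $2,396.86
Quarter 4: opening $2,396.86; interest $125.50 → $2,522.36; payment $999.85; balance $1,522.51
Quarter 5: opening $1,522.51; interest $125.50 → $1,648.01; payment $999.85; balance $648.16
Quarter 6: opening $648.16; interest $125.50 → $773.66; payment $773.66; balance $0.00
Total interest: $125.50 + $125.50 + $125.50 + $125.50 + $125.50 + $125.50 = $753.00

$753.00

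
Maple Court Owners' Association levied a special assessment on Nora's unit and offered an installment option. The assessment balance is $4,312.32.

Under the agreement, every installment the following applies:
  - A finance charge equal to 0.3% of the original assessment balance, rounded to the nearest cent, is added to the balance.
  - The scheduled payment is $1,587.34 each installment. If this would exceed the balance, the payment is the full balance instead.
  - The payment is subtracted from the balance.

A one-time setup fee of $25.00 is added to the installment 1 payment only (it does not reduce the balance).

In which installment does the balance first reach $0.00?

3

Installment 1: $4,312.32 +$12.94 interest = $4,325.26; pay $1,587.34 (+ $25.00 fee) → $2,737.92
Installment 2: $2,737.92 +$12.94 interest = $2,750.86; pay $1,587.34 → $1,163.52
Installment 3: $1,163.52 +$12.94 interest = $1,176.46; pay $1,176.46 → $0.00
Balance reaches $0.00 in installment 3.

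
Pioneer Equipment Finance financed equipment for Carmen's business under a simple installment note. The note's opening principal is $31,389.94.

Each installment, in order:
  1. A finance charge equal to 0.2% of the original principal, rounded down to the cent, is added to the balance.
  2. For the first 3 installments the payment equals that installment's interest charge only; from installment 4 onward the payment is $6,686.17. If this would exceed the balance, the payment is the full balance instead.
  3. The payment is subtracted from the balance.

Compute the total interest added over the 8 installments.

$502.16

# | Opening | Interest | Payment | End bal
1 | $31,389.94 | $62.77 | $62.77 | $31,389.94
2 | $31,389.94 | $62.77 | $62.77 | $31,389.94
3 | $31,389.94 | $62.77 | $62.77 | $31,389.94
4 | $31,389.94 | $62.77 | $6,686.17 | $24,766.54
5 | $24,766.54 | $62.77 | $6,686.17 | $18,143.14
6 | $18,143.14 | $62.77 | $6,686.17 | $11,519.74
7 | $11,519.74 | $62.77 | $6,686.17 | $4,896.34
8 | $4,896.34 | $62.77 | $4,959.11 | $0.00
Total interest: $62.77 + $62.77 + $62.77 + $62.77 + $62.77 + $62.77 + $62.77 + $62.77 = $502.16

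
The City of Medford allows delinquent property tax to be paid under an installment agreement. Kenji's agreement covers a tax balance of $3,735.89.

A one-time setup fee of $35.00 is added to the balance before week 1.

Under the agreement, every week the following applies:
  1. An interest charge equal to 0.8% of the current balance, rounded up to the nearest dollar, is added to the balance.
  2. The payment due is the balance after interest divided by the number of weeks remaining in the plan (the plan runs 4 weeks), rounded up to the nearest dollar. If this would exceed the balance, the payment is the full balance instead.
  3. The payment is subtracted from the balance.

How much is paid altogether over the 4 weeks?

Week 1: $3,770.89 +$31.00 interest = $3,801.89; pay $951.00 → $2,850.89
Week 2: $2,850.89 +$23.00 interest = $2,873.89; pay $958.00 → $1,915.89
Week 3: $1,915.89 +$16.00 interest = $1,931.89; pay $966.00 → $965.89
Week 4: $965.89 +$8.00 interest = $973.89; pay $973.89 → $0.00
Total paid: $3,848.89

$3,848.89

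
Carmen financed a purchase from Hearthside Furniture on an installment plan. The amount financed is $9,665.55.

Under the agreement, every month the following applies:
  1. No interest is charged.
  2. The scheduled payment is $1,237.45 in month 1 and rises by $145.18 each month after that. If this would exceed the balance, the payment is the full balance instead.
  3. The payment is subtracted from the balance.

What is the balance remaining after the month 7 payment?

# | Opening | Payment | End bal
1 | $9,665.55 | $1,237.45 | $8,428.10
2 | $8,428.10 | $1,382.63 | $7,045.47
3 | $7,045.47 | $1,527.81 | $5,517.66
4 | $5,517.66 | $1,672.99 | $3,844.67
5 | $3,844.67 | $1,818.17 | $2,026.50
6 | $2,026.50 | $1,963.35 | $63.15
7 | $63.15 | $63.15 | $0.00

$0.00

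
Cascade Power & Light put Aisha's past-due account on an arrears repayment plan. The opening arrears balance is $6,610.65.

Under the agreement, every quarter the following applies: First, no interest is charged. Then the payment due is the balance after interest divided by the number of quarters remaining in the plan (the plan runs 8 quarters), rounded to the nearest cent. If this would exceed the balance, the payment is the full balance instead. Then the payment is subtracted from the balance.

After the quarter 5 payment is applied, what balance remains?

$2,479.00

Quarter 1: $6,610.65 − $826.33 → $5,784.32
Quarter 2: $5,784.32 − $826.33 → $4,957.99
Quarter 3: $4,957.99 − $826.33 → $4,131.66
Quarter 4: $4,131.66 − $826.33 → $3,305.33
Quarter 5: $3,305.33 − $826.33 → $2,479.00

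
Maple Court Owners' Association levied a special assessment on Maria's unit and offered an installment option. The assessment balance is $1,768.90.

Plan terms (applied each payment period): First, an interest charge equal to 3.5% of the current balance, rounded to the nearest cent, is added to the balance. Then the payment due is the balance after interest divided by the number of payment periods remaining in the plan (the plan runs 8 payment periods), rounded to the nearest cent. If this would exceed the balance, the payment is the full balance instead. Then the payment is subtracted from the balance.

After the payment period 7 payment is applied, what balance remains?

$281.32

Payment period 1: opening $1,768.90; interest $61.91 → $1,830.81; payment $228.85; balance $1,601.96
Payment period 2: opening $1,601.96; interest $56.07 → $1,658.03; payment $236.86; balance $1,421.17
Payment period 3: opening $1,421.17; interest $49.74 → $1,470.91; payment $245.15; balance $1,225.76
Payment period 4: opening $1,225.76; interest $42.90 → $1,268.66; payment $253.73; balance $1,014.93
Payment period 5: opening $1,014.93; interest $35.52 → $1,050.45; payment $262.61; balance $787.84
Payment period 6: opening $787.84; interest $27.57 → $815.41; payment $271.80; balance $543.61
Payment period 7: opening $543.61; interest $19.03 → $562.64; payment $281.32; balance $281.32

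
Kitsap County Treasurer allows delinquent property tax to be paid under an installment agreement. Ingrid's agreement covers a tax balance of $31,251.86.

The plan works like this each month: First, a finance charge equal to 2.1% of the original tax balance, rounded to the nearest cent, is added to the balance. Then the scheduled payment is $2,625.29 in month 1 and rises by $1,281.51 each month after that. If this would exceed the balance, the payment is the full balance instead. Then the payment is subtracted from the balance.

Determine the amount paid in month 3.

$5,188.31

Month 1: $31,251.86 +$656.29 interest = $31,908.15; pay $2,625.29 → $29,282.86
Month 2: $29,282.86 +$656.29 interest = $29,939.15; pay $3,906.80 → $26,032.35
Month 3: $26,032.35 +$656.29 interest = $26,688.64; pay $5,188.31 → $21,500.33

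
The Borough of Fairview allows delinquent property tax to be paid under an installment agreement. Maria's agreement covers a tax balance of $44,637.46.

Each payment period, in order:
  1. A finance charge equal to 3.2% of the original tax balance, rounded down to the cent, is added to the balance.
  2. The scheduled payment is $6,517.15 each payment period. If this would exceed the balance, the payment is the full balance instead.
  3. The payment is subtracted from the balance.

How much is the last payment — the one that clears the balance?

# | Opening | Interest | Payment | End bal
1 | $44,637.46 | $1,428.39 | $6,517.15 | $39,548.70
2 | $39,548.70 | $1,428.39 | $6,517.15 | $34,459.94
3 | $34,459.94 | $1,428.39 | $6,517.15 | $29,371.18
4 | $29,371.18 | $1,428.39 | $6,517.15 | $24,282.42
5 | $24,282.42 | $1,428.39 | $6,517.15 | $19,193.66
6 | $19,193.66 | $1,428.39 | $6,517.15 | $14,104.90
7 | $14,104.90 | $1,428.39 | $6,517.15 | $9,016.14
8 | $9,016.14 | $1,428.39 | $6,517.15 | $3,927.38
9 | $3,927.38 | $1,428.39 | $5,355.77 | $0.00

$5,355.77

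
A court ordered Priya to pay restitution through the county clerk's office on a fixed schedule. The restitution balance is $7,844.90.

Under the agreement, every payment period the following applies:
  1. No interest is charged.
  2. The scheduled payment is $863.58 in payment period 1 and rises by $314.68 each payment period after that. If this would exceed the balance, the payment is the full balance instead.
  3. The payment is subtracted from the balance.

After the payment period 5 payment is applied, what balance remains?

$380.20

Payment period 1: $7,844.90 − $863.58 → $6,981.32
Payment period 2: $6,981.32 − $1,178.26 → $5,803.06
Payment period 3: $5,803.06 − $1,492.94 → $4,310.12
Payment period 4: $4,310.12 − $1,807.62 → $2,502.50
Payment period 5: $2,502.50 − $2,122.30 → $380.20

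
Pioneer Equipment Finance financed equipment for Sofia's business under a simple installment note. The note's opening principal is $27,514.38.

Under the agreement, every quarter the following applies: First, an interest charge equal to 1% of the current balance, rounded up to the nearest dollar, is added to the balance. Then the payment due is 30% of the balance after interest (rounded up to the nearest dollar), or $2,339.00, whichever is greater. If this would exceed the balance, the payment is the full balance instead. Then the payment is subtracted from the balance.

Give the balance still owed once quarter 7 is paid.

$0.00

# | Opening | Interest | Payment | End bal
1 | $27,514.38 | $276.00 | $8,338.00 | $19,452.38
2 | $19,452.38 | $195.00 | $5,895.00 | $13,752.38
3 | $13,752.38 | $138.00 | $4,168.00 | $9,722.38
4 | $9,722.38 | $98.00 | $2,947.00 | $6,873.38
5 | $6,873.38 | $69.00 | $2,339.00 | $4,603.38
6 | $4,603.38 | $47.00 | $2,339.00 | $2,311.38
7 | $2,311.38 | $24.00 | $2,335.38 | $0.00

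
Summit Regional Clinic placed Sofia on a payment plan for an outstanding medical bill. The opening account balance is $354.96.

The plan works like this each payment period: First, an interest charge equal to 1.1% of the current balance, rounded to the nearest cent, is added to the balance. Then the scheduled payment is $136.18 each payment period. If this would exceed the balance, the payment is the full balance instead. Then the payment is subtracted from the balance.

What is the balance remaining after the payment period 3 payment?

$0.00

Payment period 1: opening $354.96; interest $3.90 → $358.86; payment $136.18; balance $222.68
Payment period 2: opening $222.68; interest $2.45 → $225.13; payment $136.18; balance $88.95
Payment period 3: opening $88.95; interest $0.98 → $89.93; payment $89.93; balance $0.00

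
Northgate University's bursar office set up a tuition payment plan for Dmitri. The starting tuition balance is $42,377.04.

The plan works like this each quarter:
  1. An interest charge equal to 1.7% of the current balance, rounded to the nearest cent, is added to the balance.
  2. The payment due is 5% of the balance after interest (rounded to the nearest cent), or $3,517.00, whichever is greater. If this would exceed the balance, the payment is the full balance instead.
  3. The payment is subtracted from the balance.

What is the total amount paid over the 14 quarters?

$47,828.04

Quarter 1: opening $42,377.04; interest $720.41 → $43,097.45; payment $3,517.00; balance $39,580.45
Quarter 2: opening $39,580.45; interest $672.87 → $40,253.32; payment $3,517.00; balance $36,736.32
Quarter 3: opening $36,736.32; interest $624.52 → $37,360.84; payment $3,517.00; balance $33,843.84
Quarter 4: opening $33,843.84; interest $575.35 → $34,419.19; payment $3,517.00; balance $30,902.19
Quarter 5: opening $30,902.19; interest $525.34 → $31,427.53; payment $3,517.00; balance $27,910.53
Quarter 6: opening $27,910.53; interest $474.48 → $28,385.01; payment $3,517.00; balance $24,868.01
Quarter 7: opening $24,868.01; interest $422.76 → $25,290.77; payment $3,517.00; balance $21,773.77
Quarter 8: opening $21,773.77; interest $370.15 → $22,143.92; payment $3,517.00; balance $18,626.92
Quarter 9: opening $18,626.92; interest $316.66 → $18,943.58; payment $3,517.00; balance $15,426.58
Quarter 10: opening $15,426.58; interest $262.25 → $15,688.83; payment $3,517.00; balance $12,171.83
Quarter 11: opening $12,171.83; interest $206.92 → $12,378.75; payment $3,517.00; balance $8,861.75
Quarter 12: opening $8,861.75; interest $150.65 → $9,012.40; payment $3,517.00; balance $5,495.40
Quarter 13: opening $5,495.40; interest $93.42 → $5,588.82; payment $3,517.00; balance $2,071.82
Quarter 14: opening $2,071.82; interest $35.22 → $2,107.04; payment $2,107.04; balance $0.00
Total paid: $47,828.04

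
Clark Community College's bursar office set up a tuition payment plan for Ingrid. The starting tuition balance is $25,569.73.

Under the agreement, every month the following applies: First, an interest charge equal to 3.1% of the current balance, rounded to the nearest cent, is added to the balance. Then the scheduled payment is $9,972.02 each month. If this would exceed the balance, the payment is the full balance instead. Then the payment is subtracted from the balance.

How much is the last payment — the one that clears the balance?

Month 1: opening $25,569.73; interest $792.66 → $26,362.39; payment $9,972.02; balance $16,390.37
Month 2: opening $16,390.37; interest $508.10 → $16,898.47; payment $9,972.02; balance $6,926.45
Month 3: opening $6,926.45; interest $214.72 → $7,141.17; payment $7,141.17; balance $0.00

$7,141.17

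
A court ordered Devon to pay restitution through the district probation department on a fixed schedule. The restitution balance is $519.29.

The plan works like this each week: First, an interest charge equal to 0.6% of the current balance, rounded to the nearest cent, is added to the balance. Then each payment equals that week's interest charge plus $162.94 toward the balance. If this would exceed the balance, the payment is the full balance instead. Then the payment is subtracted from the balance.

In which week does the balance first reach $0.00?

4

Week 1: $519.29 +$3.12 interest = $522.41; pay $166.06 → $356.35
Week 2: $356.35 +$2.14 interest = $358.49; pay $165.08 → $193.41
Week 3: $193.41 +$1.16 interest = $194.57; pay $164.10 → $30.47
Week 4: $30.47 +$0.18 interest = $30.65; pay $30.65 → $0.00
Balance reaches $0.00 in week 4.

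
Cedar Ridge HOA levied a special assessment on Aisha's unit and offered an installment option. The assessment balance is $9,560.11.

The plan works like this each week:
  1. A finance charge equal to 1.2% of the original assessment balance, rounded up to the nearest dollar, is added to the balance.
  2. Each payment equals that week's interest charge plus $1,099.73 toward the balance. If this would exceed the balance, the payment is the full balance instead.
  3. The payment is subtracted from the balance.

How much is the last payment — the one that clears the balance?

Week 1: opening $9,560.11; interest $115.00 → $9,675.11; payment $1,214.73; balance $8,460.38
Week 2: opening $8,460.38; interest $115.00 → $8,575.38; payment $1,214.73; balance $7,360.65
Week 3: opening $7,360.65; interest $115.00 → $7,475.65; payment $1,214.73; balance $6,260.92
Week 4: opening $6,260.92; interest $115.00 → $6,375.92; payment $1,214.73; balance $5,161.19
Week 5: opening $5,161.19; interest $115.00 → $5,276.19; payment $1,214.73; balance $4,061.46
Week 6: opening $4,061.46; interest $115.00 → $4,176.46; payment $1,214.73; balance $2,961.73
Week 7: opening $2,961.73; interest $115.00 → $3,076.73; payment $1,214.73; balance $1,862.00
Week 8: opening $1,862.00; interest $115.00 → $1,977.00; payment $1,214.73; balance $762.27
Week 9: opening $762.27; interest $115.00 → $877.27; payment $877.27; balance $0.00

$877.27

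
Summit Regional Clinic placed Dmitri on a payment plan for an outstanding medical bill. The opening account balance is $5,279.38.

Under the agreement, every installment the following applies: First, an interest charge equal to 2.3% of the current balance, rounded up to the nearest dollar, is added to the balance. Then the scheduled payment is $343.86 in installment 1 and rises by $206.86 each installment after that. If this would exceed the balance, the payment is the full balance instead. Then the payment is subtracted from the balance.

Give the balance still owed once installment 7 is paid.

$0.00

Installment 1: opening $5,279.38; interest $122.00 → $5,401.38; payment $343.86; balance $5,057.52
Installment 2: opening $5,057.52; interest $117.00 → $5,174.52; payment $550.72; balance $4,623.80
Installment 3: opening $4,623.80; interest $107.00 → $4,730.80; payment $757.58; balance $3,973.22
Installment 4: opening $3,973.22; interest $92.00 → $4,065.22; payment $964.44; balance $3,100.78
Installment 5: opening $3,100.78; interest $72.00 → $3,172.78; payment $1,171.30; balance $2,001.48
Installment 6: opening $2,001.48; interest $47.00 → $2,048.48; payment $1,378.16; balance $670.32
Installment 7: opening $670.32; interest $16.00 → $686.32; payment $686.32; balance $0.00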